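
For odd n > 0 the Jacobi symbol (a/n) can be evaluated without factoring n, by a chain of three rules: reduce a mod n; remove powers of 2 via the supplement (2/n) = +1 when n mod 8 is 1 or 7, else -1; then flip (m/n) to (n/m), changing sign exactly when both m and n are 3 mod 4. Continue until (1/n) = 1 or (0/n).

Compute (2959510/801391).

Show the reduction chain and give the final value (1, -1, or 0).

(2959510/801391) = (555337/801391)   [reduce mod 801391]
reciprocity: (555337/801391) = +1·(801391/555337) since 555337 mod 4 = 1, 801391 mod 4 = 3; sign now +1
(801391/555337) = (246054/555337)   [reduce mod 555337]
246054 = 2^1·123027; (2/555337) = +1 since 555337 mod 8 = 1, so (246054/555337) = (+1)^1·(123027/555337); sign now +1
reciprocity: (123027/555337) = +1·(555337/123027) since 123027 mod 4 = 3, 555337 mod 4 = 1; sign now +1
(555337/123027) = (63229/123027)   [reduce mod 123027]
reciprocity: (63229/123027) = +1·(123027/63229) since 63229 mod 4 = 1, 123027 mod 4 = 3; sign now +1
(123027/63229) = (59798/63229)   [reduce mod 63229]
59798 = 2^1·29899; (2/63229) = -1 since 63229 mod 8 = 5, so (59798/63229) = (-1)^1·(29899/63229); sign now -1
reciprocity: (29899/63229) = +1·(63229/29899) since 29899 mod 4 = 3, 63229 mod 4 = 1; sign now -1
(63229/29899) = (3431/29899)   [reduce mod 29899]
reciprocity: (3431/29899) = -1·(29899/3431) since 3431 mod 4 = 3, 29899 mod 4 = 3; sign now +1
(29899/3431) = (2451/3431)   [reduce mod 3431]
reciprocity: (2451/3431) = -1·(3431/2451) since 2451 mod 4 = 3, 3431 mod 4 = 3; sign now -1
(3431/2451) = (980/2451)   [reduce mod 2451]
980 = 2^2·245; (2/2451) = -1 since 2451 mod 8 = 3, so (980/2451) = (-1)^2·(245/2451); sign now -1
reciprocity: (245/2451) = +1·(2451/245) since 245 mod 4 = 1, 2451 mod 4 = 3; sign now -1
(2451/245) = (1/245)   [reduce mod 245]
(1/245) = 1; final value = sign = -1

-1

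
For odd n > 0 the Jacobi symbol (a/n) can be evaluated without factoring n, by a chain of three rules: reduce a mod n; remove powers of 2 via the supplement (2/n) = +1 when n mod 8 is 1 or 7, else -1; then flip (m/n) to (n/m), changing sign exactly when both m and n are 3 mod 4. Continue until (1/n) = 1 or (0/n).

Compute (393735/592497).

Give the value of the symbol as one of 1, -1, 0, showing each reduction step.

0

flip (393735/592497) -> (592497/393735): both odd, 393735 mod 4 = 3, 592497 mod 4 = 1, so the flip contributes +1; sign now +1
(592497/393735): 592497 mod 393735 = 198762, so (592497/393735) = (198762/393735)
factor out 2^1: 198762 = 2^1·99381; with 393735 mod 8 = 7, (2/393735) = +1; sign now +1; continue with (99381/393735)
flip (99381/393735) -> (393735/99381): both odd, 99381 mod 4 = 1, 393735 mod 4 = 3, so the flip contributes +1; sign now +1
(393735/99381): 393735 mod 99381 = 95592, so (393735/99381) = (95592/99381)
factor out 2^3: 95592 = 2^3·11949; with 99381 mod 8 = 5, (2/99381) = -1; sign now -1; continue with (11949/99381)
flip (11949/99381) -> (99381/11949): both odd, 11949 mod 4 = 1, 99381 mod 4 = 1, so the flip contributes +1; sign now -1
(99381/11949): 99381 mod 11949 = 3789, so (99381/11949) = (3789/11949)
flip (3789/11949) -> (11949/3789): both odd, 3789 mod 4 = 1, 11949 mod 4 = 1, so the flip contributes +1; sign now -1
(11949/3789): 11949 mod 3789 = 582, so (11949/3789) = (582/3789)
factor out 2^1: 582 = 2^1·291; with 3789 mod 8 = 5, (2/3789) = -1; sign now +1; continue with (291/3789)
flip (291/3789) -> (3789/291): both odd, 291 mod 4 = 3, 3789 mod 4 = 1, so the flip contributes +1; sign now +1
(3789/291): 3789 mod 291 = 6, so (3789/291) = (6/291)
factor out 2^1: 6 = 2^1·3; with 291 mod 8 = 3, (2/291) = -1; sign now -1; continue with (3/291)
flip (3/291) -> (291/3): both odd, 3 mod 4 = 3, 291 mod 4 = 3, so the flip contributes -1; sign now +1
(291/3): 291 mod 3 = 0, so (291/3) = (0/3)
reached (0/3); gcd(a, n) > 1, so (0/3) = 0 and the symbol is 0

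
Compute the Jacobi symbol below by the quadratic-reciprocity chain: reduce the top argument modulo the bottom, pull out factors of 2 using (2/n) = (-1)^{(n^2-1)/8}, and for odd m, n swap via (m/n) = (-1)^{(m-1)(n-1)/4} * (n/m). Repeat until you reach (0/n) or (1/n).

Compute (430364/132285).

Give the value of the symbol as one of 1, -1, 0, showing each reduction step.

1

(430364/132285) = (33509/132285)   [reduce mod 132285]
reciprocity: (33509/132285) = +1·(132285/33509) since 33509 mod 4 = 1, 132285 mod 4 = 1; sign now +1
(132285/33509) = (31758/33509)   [reduce mod 33509]
31758 = 2^1·15879; (2/33509) = -1 since 33509 mod 8 = 5, so (31758/33509) = (-1)^1·(15879/33509); sign now -1
reciprocity: (15879/33509) = +1·(33509/15879) since 15879 mod 4 = 3, 33509 mod 4 = 1; sign now -1
(33509/15879) = (1751/15879)   [reduce mod 15879]
reciprocity: (1751/15879) = -1·(15879/1751) since 1751 mod 4 = 3, 15879 mod 4 = 3; sign now +1
(15879/1751) = (120/1751)   [reduce mod 1751]
120 = 2^3·15; (2/1751) = +1 since 1751 mod 8 = 7, so (120/1751) = (+1)^3·(15/1751); sign now +1
reciprocity: (15/1751) = -1·(1751/15) since 15 mod 4 = 3, 1751 mod 4 = 3; sign now -1
(1751/15) = (11/15)   [reduce mod 15]
reciprocity: (11/15) = -1·(15/11) since 11 mod 4 = 3, 15 mod 4 = 3; sign now +1
(15/11) = (4/11)   [reduce mod 11]
4 = 2^2·1; (2/11) = -1 since 11 mod 8 = 3, so (4/11) = (-1)^2·(1/11); sign now +1
(1/11) = 1; final value = sign = +1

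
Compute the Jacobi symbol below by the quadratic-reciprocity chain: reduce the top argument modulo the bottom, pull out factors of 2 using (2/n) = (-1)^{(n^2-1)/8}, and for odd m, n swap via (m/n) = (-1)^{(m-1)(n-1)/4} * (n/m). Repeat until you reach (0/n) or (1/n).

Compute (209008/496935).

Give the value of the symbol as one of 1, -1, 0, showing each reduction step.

-1

209008 = 2^4·13063; (2/496935) = +1 since 496935 mod 8 = 7, so (209008/496935) = (+1)^4·(13063/496935); sign now +1
reciprocity: (13063/496935) = -1·(496935/13063) since 13063 mod 4 = 3, 496935 mod 4 = 3; sign now -1
(496935/13063) = (541/13063)   [reduce mod 13063]
reciprocity: (541/13063) = +1·(13063/541) since 541 mod 4 = 1, 13063 mod 4 = 3; sign now -1
(13063/541) = (79/541)   [reduce mod 541]
reciprocity: (79/541) = +1·(541/79) since 79 mod 4 = 3, 541 mod 4 = 1; sign now -1
(541/79) = (67/79)   [reduce mod 79]
reciprocity: (67/79) = -1·(79/67) since 67 mod 4 = 3, 79 mod 4 = 3; sign now +1
(79/67) = (12/67)   [reduce mod 67]
12 = 2^2·3; (2/67) = -1 since 67 mod 8 = 3, so (12/67) = (-1)^2·(3/67); sign now +1
reciprocity: (3/67) = -1·(67/3) since 3 mod 4 = 3, 67 mod 4 = 3; sign now -1
(67/3) = (1/3)   [reduce mod 3]
(1/3) = 1; final value = sign = -1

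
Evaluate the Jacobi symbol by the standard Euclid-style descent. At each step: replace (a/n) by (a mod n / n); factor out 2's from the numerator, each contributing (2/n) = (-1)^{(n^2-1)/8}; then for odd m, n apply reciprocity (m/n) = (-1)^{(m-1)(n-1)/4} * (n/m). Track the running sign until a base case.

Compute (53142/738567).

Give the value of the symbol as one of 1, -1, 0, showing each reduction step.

factor out 2^1: 53142 = 2^1·26571; with 738567 mod 8 = 7, (2/738567) = +1; sign now +1; continue with (26571/738567)
flip (26571/738567) -> (738567/26571): both odd, 26571 mod 4 = 3, 738567 mod 4 = 3, so the flip contributes -1; sign now -1
(738567/26571): 738567 mod 26571 = 21150, so (738567/26571) = (21150/26571)
factor out 2^1: 21150 = 2^1·10575; with 26571 mod 8 = 3, (2/26571) = -1; sign now +1; continue with (10575/26571)
flip (10575/26571) -> (26571/10575): both odd, 10575 mod 4 = 3, 26571 mod 4 = 3, so the flip contributes -1; sign now -1
(26571/10575): 26571 mod 10575 = 5421, so (26571/10575) = (5421/10575)
flip (5421/10575) -> (10575/5421): both odd, 5421 mod 4 = 1, 10575 mod 4 = 3, so the flip contributes +1; sign now -1
(10575/5421): 10575 mod 5421 = 5154, so (10575/5421) = (5154/5421)
factor out 2^1: 5154 = 2^1·2577; with 5421 mod 8 = 5, (2/5421) = -1; sign now +1; continue with (2577/5421)
flip (2577/5421) -> (5421/2577): both odd, 2577 mod 4 = 1, 5421 mod 4 = 1, so the flip contributes +1; sign now +1
(5421/2577): 5421 mod 2577 = 267, so (5421/2577) = (267/2577)
flip (267/2577) -> (2577/267): both odd, 267 mod 4 = 3, 2577 mod 4 = 1, so the flip contributes +1; sign now +1
(2577/267): 2577 mod 267 = 174, so (2577/267) = (174/267)
factor out 2^1: 174 = 2^1·87; with 267 mod 8 = 3, (2/267) = -1; sign now -1; continue with (87/267)
flip (87/267) -> (267/87): both odd, 87 mod 4 = 3, 267 mod 4 = 3, so the flip contributes -1; sign now +1
(267/87): 267 mod 87 = 6, so (267/87) = (6/87)
factor out 2^1: 6 = 2^1·3; with 87 mod 8 = 7, (2/87) = +1; sign now +1; continue with (3/87)
flip (3/87) -> (87/3): both odd, 3 mod 4 = 3, 87 mod 4 = 3, so the flip contributes -1; sign now -1
(87/3): 87 mod 3 = 0, so (87/3) = (0/3)
reached (0/3); gcd(a, n) > 1, so (0/3) = 0 and the symbol is 0

0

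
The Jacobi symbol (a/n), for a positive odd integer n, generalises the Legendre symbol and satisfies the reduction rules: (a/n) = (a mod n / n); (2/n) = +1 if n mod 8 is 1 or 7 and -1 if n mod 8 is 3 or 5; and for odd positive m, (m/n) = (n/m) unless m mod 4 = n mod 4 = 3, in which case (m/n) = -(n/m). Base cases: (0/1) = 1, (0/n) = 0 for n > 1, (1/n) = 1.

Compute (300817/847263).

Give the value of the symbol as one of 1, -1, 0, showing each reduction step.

-1

flip (300817/847263) -> (847263/300817): both odd, 300817 mod 4 = 1, 847263 mod 4 = 3, so the flip contributes +1; sign now +1
(847263/300817): 847263 mod 300817 = 245629, so (847263/300817) = (245629/300817)
flip (245629/300817) -> (300817/245629): both odd, 245629 mod 4 = 1, 300817 mod 4 = 1, so the flip contributes +1; sign now +1
(300817/245629): 300817 mod 245629 = 55188, so (300817/245629) = (55188/245629)
factor out 2^2: 55188 = 2^2·13797; with 245629 mod 8 = 5, (2/245629) = -1; sign now +1; continue with (13797/245629)
flip (13797/245629) -> (245629/13797): both odd, 13797 mod 4 = 1, 245629 mod 4 = 1, so the flip contributes +1; sign now +1
(245629/13797): 245629 mod 13797 = 11080, so (245629/13797) = (11080/13797)
factor out 2^3: 11080 = 2^3·1385; with 13797 mod 8 = 5, (2/13797) = -1; sign now -1; continue with (1385/13797)
flip (1385/13797) -> (13797/1385): both odd, 1385 mod 4 = 1, 13797 mod 4 = 1, so the flip contributes +1; sign now -1
(13797/1385): 13797 mod 1385 = 1332, so (13797/1385) = (1332/1385)
factor out 2^2: 1332 = 2^2·333; with 1385 mod 8 = 1, (2/1385) = +1; sign now -1; continue with (333/1385)
flip (333/1385) -> (1385/333): both odd, 333 mod 4 = 1, 1385 mod 4 = 1, so the flip contributes +1; sign now -1
(1385/333): 1385 mod 333 = 53, so (1385/333) = (53/333)
flip (53/333) -> (333/53): both odd, 53 mod 4 = 1, 333 mod 4 = 1, so the flip contributes +1; sign now -1
(333/53): 333 mod 53 = 15, so (333/53) = (15/53)
flip (15/53) -> (53/15): both odd, 15 mod 4 = 3, 53 mod 4 = 1, so the flip contributes +1; sign now -1
(53/15): 53 mod 15 = 8, so (53/15) = (8/15)
factor out 2^3: 8 = 2^3·1; with 15 mod 8 = 7, (2/15) = +1; sign now -1; continue with (1/15)
reached (1/15) = 1, so the symbol is -1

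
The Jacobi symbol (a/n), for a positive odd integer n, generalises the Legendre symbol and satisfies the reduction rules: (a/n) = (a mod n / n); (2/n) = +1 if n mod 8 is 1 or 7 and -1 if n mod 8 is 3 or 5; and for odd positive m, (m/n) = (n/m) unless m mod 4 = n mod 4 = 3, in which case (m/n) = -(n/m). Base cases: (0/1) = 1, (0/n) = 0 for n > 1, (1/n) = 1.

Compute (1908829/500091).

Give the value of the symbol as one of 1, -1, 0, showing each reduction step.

(1908829/500091): 1908829 mod 500091 = 408556, so (1908829/500091) = (408556/500091)
factor out 2^2: 408556 = 2^2·102139; with 500091 mod 8 = 3, (2/500091) = -1; sign now +1; continue with (102139/500091)
flip (102139/500091) -> (500091/102139): both odd, 102139 mod 4 = 3, 500091 mod 4 = 3, so the flip contributes -1; sign now -1
(500091/102139): 500091 mod 102139 = 91535, so (500091/102139) = (91535/102139)
flip (91535/102139) -> (102139/91535): both odd, 91535 mod 4 = 3, 102139 mod 4 = 3, so the flip contributes -1; sign now +1
(102139/91535): 102139 mod 91535 = 10604, so (102139/91535) = (10604/91535)
factor out 2^2: 10604 = 2^2·2651; with 91535 mod 8 = 7, (2/91535) = +1; sign now +1; continue with (2651/91535)
flip (2651/91535) -> (91535/2651): both odd, 2651 mod 4 = 3, 91535 mod 4 = 3, so the flip contributes -1; sign now -1
(91535/2651): 91535 mod 2651 = 1401, so (91535/2651) = (1401/2651)
flip (1401/2651) -> (2651/1401): both odd, 1401 mod 4 = 1, 2651 mod 4 = 3, so the flip contributes +1; sign now -1
(2651/1401): 2651 mod 1401 = 1250, so (2651/1401) = (1250/1401)
factor out 2^1: 1250 = 2^1·625; with 1401 mod 8 = 1, (2/1401) = +1; sign now -1; continue with (625/1401)
flip (625/1401) -> (1401/625): both odd, 625 mod 4 = 1, 1401 mod 4 = 1, so the flip contributes +1; sign now -1
(1401/625): 1401 mod 625 = 151, so (1401/625) = (151/625)
flip (151/625) -> (625/151): both odd, 151 mod 4 = 3, 625 mod 4 = 1, so the flip contributes +1; sign now -1
(625/151): 625 mod 151 = 21, so (625/151) = (21/151)
flip (21/151) -> (151/21): both odd, 21 mod 4 = 1, 151 mod 4 = 3, so the flip contributes +1; sign now -1
(151/21): 151 mod 21 = 4, so (151/21) = (4/21)
factor out 2^2: 4 = 2^2·1; with 21 mod 8 = 5, (2/21) = -1; sign now -1; continue with (1/21)
reached (1/21) = 1, so the symbol is -1

-1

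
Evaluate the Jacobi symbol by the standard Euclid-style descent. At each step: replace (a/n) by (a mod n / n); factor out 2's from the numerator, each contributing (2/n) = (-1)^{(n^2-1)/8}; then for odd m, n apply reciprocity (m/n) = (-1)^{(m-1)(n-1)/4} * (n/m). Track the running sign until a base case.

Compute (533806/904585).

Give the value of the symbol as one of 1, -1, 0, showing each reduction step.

1

factor out 2^1: 533806 = 2^1·266903; with 904585 mod 8 = 1, (2/904585) = +1; sign now +1; continue with (266903/904585)
flip (266903/904585) -> (904585/266903): both odd, 266903 mod 4 = 3, 904585 mod 4 = 1, so the flip contributes +1; sign now +1
(904585/266903): 904585 mod 266903 = 103876, so (904585/266903) = (103876/266903)
factor out 2^2: 103876 = 2^2·25969; with 266903 mod 8 = 7, (2/266903) = +1; sign now +1; continue with (25969/266903)
flip (25969/266903) -> (266903/25969): both odd, 25969 mod 4 = 1, 266903 mod 4 = 3, so the flip contributes +1; sign now +1
(266903/25969): 266903 mod 25969 = 7213, so (266903/25969) = (7213/25969)
flip (7213/25969) -> (25969/7213): both odd, 7213 mod 4 = 1, 25969 mod 4 = 1, so the flip contributes +1; sign now +1
(25969/7213): 25969 mod 7213 = 4330, so (25969/7213) = (4330/7213)
factor out 2^1: 4330 = 2^1·2165; with 7213 mod 8 = 5, (2/7213) = -1; sign now -1; continue with (2165/7213)
flip (2165/7213) -> (7213/2165): both odd, 2165 mod 4 = 1, 7213 mod 4 = 1, so the flip contributes +1; sign now -1
(7213/2165): 7213 mod 2165 = 718, so (7213/2165) = (718/2165)
factor out 2^1: 718 = 2^1·359; with 2165 mod 8 = 5, (2/2165) = -1; sign now +1; continue with (359/2165)
flip (359/2165) -> (2165/359): both odd, 359 mod 4 = 3, 2165 mod 4 = 1, so the flip contributes +1; sign now +1
(2165/359): 2165 mod 359 = 11, so (2165/359) = (11/359)
flip (11/359) -> (359/11): both odd, 11 mod 4 = 3, 359 mod 4 = 3, so the flip contributes -1; sign now -1
(359/11): 359 mod 11 = 7, so (359/11) = (7/11)
flip (7/11) -> (11/7): both odd, 7 mod 4 = 3, 11 mod 4 = 3, so the flip contributes -1; sign now +1
(11/7): 11 mod 7 = 4, so (11/7) = (4/7)
factor out 2^2: 4 = 2^2·1; with 7 mod 8 = 7, (2/7) = +1; sign now +1; continue with (1/7)
reached (1/7) = 1, so the symbol is +1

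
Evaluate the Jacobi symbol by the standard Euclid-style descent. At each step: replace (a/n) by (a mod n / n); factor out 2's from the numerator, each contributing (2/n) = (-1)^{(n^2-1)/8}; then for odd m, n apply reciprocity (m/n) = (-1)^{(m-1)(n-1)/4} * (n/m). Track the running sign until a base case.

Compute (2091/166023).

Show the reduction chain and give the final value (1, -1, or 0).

flip (2091/166023) -> (166023/2091): both odd, 2091 mod 4 = 3, 166023 mod 4 = 3, so the flip contributes -1; sign now -1
(166023/2091): 166023 mod 2091 = 834, so (166023/2091) = (834/2091)
factor out 2^1: 834 = 2^1·417; with 2091 mod 8 = 3, (2/2091) = -1; sign now +1; continue with (417/2091)
flip (417/2091) -> (2091/417): both odd, 417 mod 4 = 1, 2091 mod 4 = 3, so the flip contributes +1; sign now +1
(2091/417): 2091 mod 417 = 6, so (2091/417) = (6/417)
factor out 2^1: 6 = 2^1·3; with 417 mod 8 = 1, (2/417) = +1; sign now +1; continue with (3/417)
flip (3/417) -> (417/3): both odd, 3 mod 4 = 3, 417 mod 4 = 1, so the flip contributes +1; sign now +1
(417/3): 417 mod 3 = 0, so (417/3) = (0/3)
reached (0/3); gcd(a, n) > 1, so (0/3) = 0 and the symbol is 0

0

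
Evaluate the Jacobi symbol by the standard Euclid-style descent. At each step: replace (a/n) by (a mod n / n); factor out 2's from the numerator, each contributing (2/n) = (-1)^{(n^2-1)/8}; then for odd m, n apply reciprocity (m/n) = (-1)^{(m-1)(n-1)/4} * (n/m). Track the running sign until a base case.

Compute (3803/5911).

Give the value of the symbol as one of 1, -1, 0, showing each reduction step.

reciprocity: (3803/5911) = -1·(5911/3803) since 3803 mod 4 = 3, 5911 mod 4 = 3; sign now -1
(5911/3803) = (2108/3803)   [reduce mod 3803]
2108 = 2^2·527; (2/3803) = -1 since 3803 mod 8 = 3, so (2108/3803) = (-1)^2·(527/3803); sign now -1
reciprocity: (527/3803) = -1·(3803/527) since 527 mod 4 = 3, 3803 mod 4 = 3; sign now +1
(3803/527) = (114/527)   [reduce mod 527]
114 = 2^1·57; (2/527) = +1 since 527 mod 8 = 7, so (114/527) = (+1)^1·(57/527); sign now +1
reciprocity: (57/527) = +1·(527/57) since 57 mod 4 = 1, 527 mod 4 = 3; sign now +1
(527/57) = (14/57)   [reduce mod 57]
14 = 2^1·7; (2/57) = +1 since 57 mod 8 = 1, so (14/57) = (+1)^1·(7/57); sign now +1
reciprocity: (7/57) = +1·(57/7) since 7 mod 4 = 3, 57 mod 4 = 1; sign now +1
(57/7) = (1/7)   [reduce mod 7]
(1/7) = 1; final value = sign = +1

1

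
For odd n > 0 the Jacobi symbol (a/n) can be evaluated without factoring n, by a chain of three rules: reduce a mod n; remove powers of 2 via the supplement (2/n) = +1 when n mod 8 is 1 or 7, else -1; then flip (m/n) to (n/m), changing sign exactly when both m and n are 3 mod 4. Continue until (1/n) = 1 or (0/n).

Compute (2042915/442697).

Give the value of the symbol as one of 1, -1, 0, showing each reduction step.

1

(2042915/442697) = (272127/442697)   [reduce mod 442697]
reciprocity: (272127/442697) = +1·(442697/272127) since 272127 mod 4 = 3, 442697 mod 4 = 1; sign now +1
(442697/272127) = (170570/272127)   [reduce mod 272127]
170570 = 2^1·85285; (2/272127) = +1 since 272127 mod 8 = 7, so (170570/272127) = (+1)^1·(85285/272127); sign now +1
reciprocity: (85285/272127) = +1·(272127/85285) since 85285 mod 4 = 1, 272127 mod 4 = 3; sign now +1
(272127/85285) = (16272/85285)   [reduce mod 85285]
16272 = 2^4·1017; (2/85285) = -1 since 85285 mod 8 = 5, so (16272/85285) = (-1)^4·(1017/85285); sign now +1
reciprocity: (1017/85285) = +1·(85285/1017) since 1017 mod 4 = 1, 85285 mod 4 = 1; sign now +1
(85285/1017) = (874/1017)   [reduce mod 1017]
874 = 2^1·437; (2/1017) = +1 since 1017 mod 8 = 1, so (874/1017) = (+1)^1·(437/1017); sign now +1
reciprocity: (437/1017) = +1·(1017/437) since 437 mod 4 = 1, 1017 mod 4 = 1; sign now +1
(1017/437) = (143/437)   [reduce mod 437]
reciprocity: (143/437) = +1·(437/143) since 143 mod 4 = 3, 437 mod 4 = 1; sign now +1
(437/143) = (8/143)   [reduce mod 143]
8 = 2^3·1; (2/143) = +1 since 143 mod 8 = 7, so (8/143) = (+1)^3·(1/143); sign now +1
(1/143) = 1; final value = sign = +1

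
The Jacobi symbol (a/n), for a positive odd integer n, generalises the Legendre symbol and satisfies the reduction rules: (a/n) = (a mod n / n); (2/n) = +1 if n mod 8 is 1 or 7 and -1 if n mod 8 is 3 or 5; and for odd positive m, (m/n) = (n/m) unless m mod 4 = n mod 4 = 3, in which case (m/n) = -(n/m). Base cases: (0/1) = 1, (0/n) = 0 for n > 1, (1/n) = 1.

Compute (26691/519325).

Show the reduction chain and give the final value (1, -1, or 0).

1

flip (26691/519325) -> (519325/26691): both odd, 26691 mod 4 = 3, 519325 mod 4 = 1, so the flip contributes +1; sign now +1
(519325/26691): 519325 mod 26691 = 12196, so (519325/26691) = (12196/26691)
factor out 2^2: 12196 = 2^2·3049; with 26691 mod 8 = 3, (2/26691) = -1; sign now +1; continue with (3049/26691)
flip (3049/26691) -> (26691/3049): both odd, 3049 mod 4 = 1, 26691 mod 4 = 3, so the flip contributes +1; sign now +1
(26691/3049): 26691 mod 3049 = 2299, so (26691/3049) = (2299/3049)
flip (2299/3049) -> (3049/2299): both odd, 2299 mod 4 = 3, 3049 mod 4 = 1, so the flip contributes +1; sign now +1
(3049/2299): 3049 mod 2299 = 750, so (3049/2299) = (750/2299)
factor out 2^1: 750 = 2^1·375; with 2299 mod 8 = 3, (2/2299) = -1; sign now -1; continue with (375/2299)
flip (375/2299) -> (2299/375): both odd, 375 mod 4 = 3, 2299 mod 4 = 3, so the flip contributes -1; sign now +1
(2299/375): 2299 mod 375 = 49, so (2299/375) = (49/375)
flip (49/375) -> (375/49): both odd, 49 mod 4 = 1, 375 mod 4 = 3, so the flip contributes +1; sign now +1
(375/49): 375 mod 49 = 32, so (375/49) = (32/49)
factor out 2^5: 32 = 2^5·1; with 49 mod 8 = 1, (2/49) = +1; sign now +1; continue with (1/49)
reached (1/49) = 1, so the symbol is +1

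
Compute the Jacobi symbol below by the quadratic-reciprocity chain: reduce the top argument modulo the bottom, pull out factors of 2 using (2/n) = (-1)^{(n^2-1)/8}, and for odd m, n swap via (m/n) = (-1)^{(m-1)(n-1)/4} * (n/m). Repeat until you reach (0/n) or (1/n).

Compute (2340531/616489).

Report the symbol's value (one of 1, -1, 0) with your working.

(2340531/616489) = (491064/616489)   [reduce mod 616489]
491064 = 2^3·61383; (2/616489) = +1 since 616489 mod 8 = 1, so (491064/616489) = (+1)^3·(61383/616489); sign now +1
reciprocity: (61383/616489) = +1·(616489/61383) since 61383 mod 4 = 3, 616489 mod 4 = 1; sign now +1
(616489/61383) = (2659/61383)   [reduce mod 61383]
reciprocity: (2659/61383) = -1·(61383/2659) since 2659 mod 4 = 3, 61383 mod 4 = 3; sign now -1
(61383/2659) = (226/2659)   [reduce mod 2659]
226 = 2^1·113; (2/2659) = -1 since 2659 mod 8 = 3, so (226/2659) = (-1)^1·(113/2659); sign now +1
reciprocity: (113/2659) = +1·(2659/113) since 113 mod 4 = 1, 2659 mod 4 = 3; sign now +1
(2659/113) = (60/113)   [reduce mod 113]
60 = 2^2·15; (2/113) = +1 since 113 mod 8 = 1, so (60/113) = (+1)^2·(15/113); sign now +1
reciprocity: (15/113) = +1·(113/15) since 15 mod 4 = 3, 113 mod 4 = 1; sign now +1
(113/15) = (8/15)   [reduce mod 15]
8 = 2^3·1; (2/15) = +1 since 15 mod 8 = 7, so (8/15) = (+1)^3·(1/15); sign now +1
(1/15) = 1; final value = sign = +1

1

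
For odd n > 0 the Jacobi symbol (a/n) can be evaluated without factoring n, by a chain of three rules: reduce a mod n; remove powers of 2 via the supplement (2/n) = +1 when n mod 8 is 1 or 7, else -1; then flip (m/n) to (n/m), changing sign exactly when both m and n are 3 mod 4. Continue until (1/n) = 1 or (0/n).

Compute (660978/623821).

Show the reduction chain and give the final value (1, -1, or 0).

(660978/623821): 660978 mod 623821 = 37157, so (660978/623821) = (37157/623821)
flip (37157/623821) -> (623821/37157): both odd, 37157 mod 4 = 1, 623821 mod 4 = 1, so the flip contributes +1; sign now +1
(623821/37157): 623821 mod 37157 = 29309, so (623821/37157) = (29309/37157)
flip (29309/37157) -> (37157/29309): both odd, 29309 mod 4 = 1, 37157 mod 4 = 1, so the flip contributes +1; sign now +1
(37157/29309): 37157 mod 29309 = 7848, so (37157/29309) = (7848/29309)
factor out 2^3: 7848 = 2^3·981; with 29309 mod 8 = 5, (2/29309) = -1; sign now -1; continue with (981/29309)
flip (981/29309) -> (29309/981): both odd, 981 mod 4 = 1, 29309 mod 4 = 1, so the flip contributes +1; sign now -1
(29309/981): 29309 mod 981 = 860, so (29309/981) = (860/981)
factor out 2^2: 860 = 2^2·215; with 981 mod 8 = 5, (2/981) = -1; sign now -1; continue with (215/981)
flip (215/981) -> (981/215): both odd, 215 mod 4 = 3, 981 mod 4 = 1, so the flip contributes +1; sign now -1
(981/215): 981 mod 215 = 121, so (981/215) = (121/215)
flip (121/215) -> (215/121): both odd, 121 mod 4 = 1, 215 mod 4 = 3, so the flip contributes +1; sign now -1
(215/121): 215 mod 121 = 94, so (215/121) = (94/121)
factor out 2^1: 94 = 2^1·47; with 121 mod 8 = 1, (2/121) = +1; sign now -1; continue with (47/121)
flip (47/121) -> (121/47): both odd, 47 mod 4 = 3, 121 mod 4 = 1, so the flip contributes +1; sign now -1
(121/47): 121 mod 47 = 27, so (121/47) = (27/47)
flip (27/47) -> (47/27): both odd, 27 mod 4 = 3, 47 mod 4 = 3, so the flip contributes -1; sign now +1
(47/27): 47 mod 27 = 20, so (47/27) = (20/27)
factor out 2^2: 20 = 2^2·5; with 27 mod 8 = 3, (2/27) = -1; sign now +1; continue with (5/27)
flip (5/27) -> (27/5): both odd, 5 mod 4 = 1, 27 mod 4 = 3, so the flip contributes +1; sign now +1
(27/5): 27 mod 5 = 2, so (27/5) = (2/5)
factor out 2^1: 2 = 2^1·1; with 5 mod 8 = 5, (2/5) = -1; sign now -1; continue with (1/5)
reached (1/5) = 1, so the symbol is -1

-1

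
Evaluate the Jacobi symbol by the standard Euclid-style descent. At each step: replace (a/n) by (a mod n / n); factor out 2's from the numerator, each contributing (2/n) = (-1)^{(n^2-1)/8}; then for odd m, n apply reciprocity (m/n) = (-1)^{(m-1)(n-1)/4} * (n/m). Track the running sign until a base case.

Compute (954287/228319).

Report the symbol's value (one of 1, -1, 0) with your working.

(954287/228319): 954287 mod 228319 = 41011, so (954287/228319) = (41011/228319)
flip (41011/228319) -> (228319/41011): both odd, 41011 mod 4 = 3, 228319 mod 4 = 3, so the flip contributes -1; sign now -1
(228319/41011): 228319 mod 41011 = 23264, so (228319/41011) = (23264/41011)
factor out 2^5: 23264 = 2^5·727; with 41011 mod 8 = 3, (2/41011) = -1; sign now +1; continue with (727/41011)
flip (727/41011) -> (41011/727): both odd, 727 mod 4 = 3, 41011 mod 4 = 3, so the flip contributes -1; sign now -1
(41011/727): 41011 mod 727 = 299, so (41011/727) = (299/727)
flip (299/727) -> (727/299): both odd, 299 mod 4 = 3, 727 mod 4 = 3, so the flip contributes -1; sign now +1
(727/299): 727 mod 299 = 129, so (727/299) = (129/299)
flip (129/299) -> (299/129): both odd, 129 mod 4 = 1, 299 mod 4 = 3, so the flip contributes +1; sign now +1
(299/129): 299 mod 129 = 41, so (299/129) = (41/129)
flip (41/129) -> (129/41): both odd, 41 mod 4 = 1, 129 mod 4 = 1, so the flip contributes +1; sign now +1
(129/41): 129 mod 41 = 6, so (129/41) = (6/41)
factor out 2^1: 6 = 2^1·3; with 41 mod 8 = 1, (2/41) = +1; sign now +1; continue with (3/41)
flip (3/41) -> (41/3): both odd, 3 mod 4 = 3, 41 mod 4 = 1, so the flip contributes +1; sign now +1
(41/3): 41 mod 3 = 2, so (41/3) = (2/3)
factor out 2^1: 2 = 2^1·1; with 3 mod 8 = 3, (2/3) = -1; sign now -1; continue with (1/3)
reached (1/3) = 1, so the symbol is -1

-1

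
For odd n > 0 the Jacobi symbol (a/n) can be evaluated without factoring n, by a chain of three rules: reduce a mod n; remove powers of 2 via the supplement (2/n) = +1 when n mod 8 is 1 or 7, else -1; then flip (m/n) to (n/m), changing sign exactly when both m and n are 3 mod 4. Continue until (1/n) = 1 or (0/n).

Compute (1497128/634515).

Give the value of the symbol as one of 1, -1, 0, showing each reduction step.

1

(1497128/634515): 1497128 mod 634515 = 228098, so (1497128/634515) = (228098/634515)
factor out 2^1: 228098 = 2^1·114049; with 634515 mod 8 = 3, (2/634515) = -1; sign now -1; continue with (114049/634515)
flip (114049/634515) -> (634515/114049): both odd, 114049 mod 4 = 1, 634515 mod 4 = 3, so the flip contributes +1; sign now -1
(634515/114049): 634515 mod 114049 = 64270, so (634515/114049) = (64270/114049)
factor out 2^1: 64270 = 2^1·32135; with 114049 mod 8 = 1, (2/114049) = +1; sign now -1; continue with (32135/114049)
flip (32135/114049) -> (114049/32135): both odd, 32135 mod 4 = 3, 114049 mod 4 = 1, so the flip contributes +1; sign now -1
(114049/32135): 114049 mod 32135 = 17644, so (114049/32135) = (17644/32135)
factor out 2^2: 17644 = 2^2·4411; with 32135 mod 8 = 7, (2/32135) = +1; sign now -1; continue with (4411/32135)
flip (4411/32135) -> (32135/4411): both odd, 4411 mod 4 = 3, 32135 mod 4 = 3, so the flip contributes -1; sign now +1
(32135/4411): 32135 mod 4411 = 1258, so (32135/4411) = (1258/4411)
factor out 2^1: 1258 = 2^1·629; with 4411 mod 8 = 3, (2/4411) = -1; sign now -1; continue with (629/4411)
flip (629/4411) -> (4411/629): both odd, 629 mod 4 = 1, 4411 mod 4 = 3, so the flip contributes +1; sign now -1
(4411/629): 4411 mod 629 = 8, so (4411/629) = (8/629)
factor out 2^3: 8 = 2^3·1; with 629 mod 8 = 5, (2/629) = -1; sign now +1; continue with (1/629)
reached (1/629) = 1, so the symbol is +1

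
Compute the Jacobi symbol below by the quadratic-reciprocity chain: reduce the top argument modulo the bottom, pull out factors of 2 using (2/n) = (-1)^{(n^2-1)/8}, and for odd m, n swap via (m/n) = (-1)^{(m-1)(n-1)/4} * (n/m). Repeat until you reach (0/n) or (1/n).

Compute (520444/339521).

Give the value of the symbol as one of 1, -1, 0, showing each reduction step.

(520444/339521) = (180923/339521)   [reduce mod 339521]
reciprocity: (180923/339521) = +1·(339521/180923) since 180923 mod 4 = 3, 339521 mod 4 = 1; sign now +1
(339521/180923) = (158598/180923)   [reduce mod 180923]
158598 = 2^1·79299; (2/180923) = -1 since 180923 mod 8 = 3, so (158598/180923) = (-1)^1·(79299/180923); sign now -1
reciprocity: (79299/180923) = -1·(180923/79299) since 79299 mod 4 = 3, 180923 mod 4 = 3; sign now +1
(180923/79299) = (22325/79299)   [reduce mod 79299]
reciprocity: (22325/79299) = +1·(79299/22325) since 22325 mod 4 = 1, 79299 mod 4 = 3; sign now +1
(79299/22325) = (12324/22325)   [reduce mod 22325]
12324 = 2^2·3081; (2/22325) = -1 since 22325 mod 8 = 5, so (12324/22325) = (-1)^2·(3081/22325); sign now +1
reciprocity: (3081/22325) = +1·(22325/3081) since 3081 mod 4 = 1, 22325 mod 4 = 1; sign now +1
(22325/3081) = (758/3081)   [reduce mod 3081]
758 = 2^1·379; (2/3081) = +1 since 3081 mod 8 = 1, so (758/3081) = (+1)^1·(379/3081); sign now +1
reciprocity: (379/3081) = +1·(3081/379) since 379 mod 4 = 3, 3081 mod 4 = 1; sign now +1
(3081/379) = (49/379)   [reduce mod 379]
reciprocity: (49/379) = +1·(379/49) since 49 mod 4 = 1, 379 mod 4 = 3; sign now +1
(379/49) = (36/49)   [reduce mod 49]
36 = 2^2·9; (2/49) = +1 since 49 mod 8 = 1, so (36/49) = (+1)^2·(9/49); sign now +1
reciprocity: (9/49) = +1·(49/9) since 9 mod 4 = 1, 49 mod 4 = 1; sign now +1
(49/9) = (4/9)   [reduce mod 9]
4 = 2^2·1; (2/9) = +1 since 9 mod 8 = 1, so (4/9) = (+1)^2·(1/9); sign now +1
(1/9) = 1; final value = sign = +1

1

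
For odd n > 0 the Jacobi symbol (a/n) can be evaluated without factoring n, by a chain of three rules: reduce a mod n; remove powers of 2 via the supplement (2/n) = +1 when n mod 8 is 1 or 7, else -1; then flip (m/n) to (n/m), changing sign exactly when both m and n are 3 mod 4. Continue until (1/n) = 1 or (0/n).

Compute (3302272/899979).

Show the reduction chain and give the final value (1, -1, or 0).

(3302272/899979): 3302272 mod 899979 = 602335, so (3302272/899979) = (602335/899979)
flip (602335/899979) -> (899979/602335): both odd, 602335 mod 4 = 3, 899979 mod 4 = 3, so the flip contributes -1; sign now -1
(899979/602335): 899979 mod 602335 = 297644, so (899979/602335) = (297644/602335)
factor out 2^2: 297644 = 2^2·74411; with 602335 mod 8 = 7, (2/602335) = +1; sign now -1; continue with (74411/602335)
flip (74411/602335) -> (602335/74411): both odd, 74411 mod 4 = 3, 602335 mod 4 = 3, so the flip contributes -1; sign now +1
(602335/74411): 602335 mod 74411 = 7047, so (602335/74411) = (7047/74411)
flip (7047/74411) -> (74411/7047): both odd, 7047 mod 4 = 3, 74411 mod 4 = 3, so the flip contributes -1; sign now -1
(74411/7047): 74411 mod 7047 = 3941, so (74411/7047) = (3941/7047)
flip (3941/7047) -> (7047/3941): both odd, 3941 mod 4 = 1, 7047 mod 4 = 3, so the flip contributes +1; sign now -1
(7047/3941): 7047 mod 3941 = 3106, so (7047/3941) = (3106/3941)
factor out 2^1: 3106 = 2^1·1553; with 3941 mod 8 = 5, (2/3941) = -1; sign now +1; continue with (1553/3941)
flip (1553/3941) -> (3941/1553): both odd, 1553 mod 4 = 1, 3941 mod 4 = 1, so the flip contributes +1; sign now +1
(3941/1553): 3941 mod 1553 = 835, so (3941/1553) = (835/1553)
flip (835/1553) -> (1553/835): both odd, 835 mod 4 = 3, 1553 mod 4 = 1, so the flip contributes +1; sign now +1
(1553/835): 1553 mod 835 = 718, so (1553/835) = (718/835)
factor out 2^1: 718 = 2^1·359; with 835 mod 8 = 3, (2/835) = -1; sign now -1; continue with (359/835)
flip (359/835) -> (835/359): both odd, 359 mod 4 = 3, 835 mod 4 = 3, so the flip contributes -1; sign now +1
(835/359): 835 mod 359 = 117, so (835/359) = (117/359)
flip (117/359) -> (359/117): both odd, 117 mod 4 = 1, 359 mod 4 = 3, so the flip contributes +1; sign now +1
(359/117): 359 mod 117 = 8, so (359/117) = (8/117)
factor out 2^3: 8 = 2^3·1; with 117 mod 8 = 5, (2/117) = -1; sign now -1; continue with (1/117)
reached (1/117) = 1, so the symbol is -1

-1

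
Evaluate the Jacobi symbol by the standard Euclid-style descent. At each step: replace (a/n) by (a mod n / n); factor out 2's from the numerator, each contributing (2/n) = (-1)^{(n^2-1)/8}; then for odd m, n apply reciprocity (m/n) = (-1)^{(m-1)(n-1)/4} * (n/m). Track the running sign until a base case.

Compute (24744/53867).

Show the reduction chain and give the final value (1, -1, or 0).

-1

24744 = 2^3·3093; (2/53867) = -1 since 53867 mod 8 = 3, so (24744/53867) = (-1)^3·(3093/53867); sign now -1
reciprocity: (3093/53867) = +1·(53867/3093) since 3093 mod 4 = 1, 53867 mod 4 = 3; sign now -1
(53867/3093) = (1286/3093)   [reduce mod 3093]
1286 = 2^1·643; (2/3093) = -1 since 3093 mod 8 = 5, so (1286/3093) = (-1)^1·(643/3093); sign now +1
reciprocity: (643/3093) = +1·(3093/643) since 643 mod 4 = 3, 3093 mod 4 = 1; sign now +1
(3093/643) = (521/643)   [reduce mod 643]
reciprocity: (521/643) = +1·(643/521) since 521 mod 4 = 1, 643 mod 4 = 3; sign now +1
(643/521) = (122/521)   [reduce mod 521]
122 = 2^1·61; (2/521) = +1 since 521 mod 8 = 1, so (122/521) = (+1)^1·(61/521); sign now +1
reciprocity: (61/521) = +1·(521/61) since 61 mod 4 = 1, 521 mod 4 = 1; sign now +1
(521/61) = (33/61)   [reduce mod 61]
reciprocity: (33/61) = +1·(61/33) since 33 mod 4 = 1, 61 mod 4 = 1; sign now +1
(61/33) = (28/33)   [reduce mod 33]
28 = 2^2·7; (2/33) = +1 since 33 mod 8 = 1, so (28/33) = (+1)^2·(7/33); sign now +1
reciprocity: (7/33) = +1·(33/7) since 7 mod 4 = 3, 33 mod 4 = 1; sign now +1
(33/7) = (5/7)   [reduce mod 7]
reciprocity: (5/7) = +1·(7/5) since 5 mod 4 = 1, 7 mod 4 = 3; sign now +1
(7/5) = (2/5)   [reduce mod 5]
2 = 2^1·1; (2/5) = -1 since 5 mod 8 = 5, so (2/5) = (-1)^1·(1/5); sign now -1
(1/5) = 1; final value = sign = -1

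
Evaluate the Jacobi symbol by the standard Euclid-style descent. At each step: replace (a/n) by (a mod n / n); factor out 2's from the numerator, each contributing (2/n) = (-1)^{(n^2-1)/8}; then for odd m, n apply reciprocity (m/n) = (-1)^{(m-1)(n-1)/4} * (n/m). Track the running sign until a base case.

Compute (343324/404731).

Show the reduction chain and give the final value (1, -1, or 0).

1

factor out 2^2: 343324 = 2^2·85831; with 404731 mod 8 = 3, (2/404731) = -1; sign now +1; continue with (85831/404731)
flip (85831/404731) -> (404731/85831): both odd, 85831 mod 4 = 3, 404731 mod 4 = 3, so the flip contributes -1; sign now -1
(404731/85831): 404731 mod 85831 = 61407, so (404731/85831) = (61407/85831)
flip (61407/85831) -> (85831/61407): both odd, 61407 mod 4 = 3, 85831 mod 4 = 3, so the flip contributes -1; sign now +1
(85831/61407): 85831 mod 61407 = 24424, so (85831/61407) = (24424/61407)
factor out 2^3: 24424 = 2^3·3053; with 61407 mod 8 = 7, (2/61407) = +1; sign now +1; continue with (3053/61407)
flip (3053/61407) -> (61407/3053): both odd, 3053 mod 4 = 1, 61407 mod 4 = 3, so the flip contributes +1; sign now +1
(61407/3053): 61407 mod 3053 = 347, so (61407/3053) = (347/3053)
flip (347/3053) -> (3053/347): both odd, 347 mod 4 = 3, 3053 mod 4 = 1, so the flip contributes +1; sign now +1
(3053/347): 3053 mod 347 = 277, so (3053/347) = (277/347)
flip (277/347) -> (347/277): both odd, 277 mod 4 = 1, 347 mod 4 = 3, so the flip contributes +1; sign now +1
(347/277): 347 mod 277 = 70, so (347/277) = (70/277)
factor out 2^1: 70 = 2^1·35; with 277 mod 8 = 5, (2/277) = -1; sign now -1; continue with (35/277)
flip (35/277) -> (277/35): both odd, 35 mod 4 = 3, 277 mod 4 = 1, so the flip contributes +1; sign now -1
(277/35): 277 mod 35 = 32, so (277/35) = (32/35)
factor out 2^5: 32 = 2^5·1; with 35 mod 8 = 3, (2/35) = -1; sign now +1; continue with (1/35)
reached (1/35) = 1, so the symbol is +1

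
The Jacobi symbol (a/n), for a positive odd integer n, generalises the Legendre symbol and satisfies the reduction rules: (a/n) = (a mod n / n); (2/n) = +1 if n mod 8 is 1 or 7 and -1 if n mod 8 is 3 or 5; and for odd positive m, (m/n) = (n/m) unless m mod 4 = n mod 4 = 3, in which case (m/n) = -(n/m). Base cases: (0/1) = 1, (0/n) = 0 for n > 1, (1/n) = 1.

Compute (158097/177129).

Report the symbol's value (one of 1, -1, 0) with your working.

flip (158097/177129) -> (177129/158097): both odd, 158097 mod 4 = 1, 177129 mod 4 = 1, so the flip contributes +1; sign now +1
(177129/158097): 177129 mod 158097 = 19032, so (177129/158097) = (19032/158097)
factor out 2^3: 19032 = 2^3·2379; with 158097 mod 8 = 1, (2/158097) = +1; sign now +1; continue with (2379/158097)
flip (2379/158097) -> (158097/2379): both odd, 2379 mod 4 = 3, 158097 mod 4 = 1, so the flip contributes +1; sign now +1
(158097/2379): 158097 mod 2379 = 1083, so (158097/2379) = (1083/2379)
flip (1083/2379) -> (2379/1083): both odd, 1083 mod 4 = 3, 2379 mod 4 = 3, so the flip contributes -1; sign now -1
(2379/1083): 2379 mod 1083 = 213, so (2379/1083) = (213/1083)
flip (213/1083) -> (1083/213): both odd, 213 mod 4 = 1, 1083 mod 4 = 3, so the flip contributes +1; sign now -1
(1083/213): 1083 mod 213 = 18, so (1083/213) = (18/213)
factor out 2^1: 18 = 2^1·9; with 213 mod 8 = 5, (2/213) = -1; sign now +1; continue with (9/213)
flip (9/213) -> (213/9): both odd, 9 mod 4 = 1, 213 mod 4 = 1, so the flip contributes +1; sign now +1
(213/9): 213 mod 9 = 6, so (213/9) = (6/9)
factor out 2^1: 6 = 2^1·3; with 9 mod 8 = 1, (2/9) = +1; sign now +1; continue with (3/9)
flip (3/9) -> (9/3): both odd, 3 mod 4 = 3, 9 mod 4 = 1, so the flip contributes +1; sign now +1
(9/3): 9 mod 3 = 0, so (9/3) = (0/3)
reached (0/3); gcd(a, n) > 1, so (0/3) = 0 and the symbol is 0

0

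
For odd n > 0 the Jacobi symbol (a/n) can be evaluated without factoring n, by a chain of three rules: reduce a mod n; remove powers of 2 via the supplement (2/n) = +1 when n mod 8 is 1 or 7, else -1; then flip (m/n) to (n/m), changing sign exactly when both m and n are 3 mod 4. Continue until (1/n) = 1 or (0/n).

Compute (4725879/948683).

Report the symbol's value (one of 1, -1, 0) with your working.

-1

(4725879/948683) = (931147/948683)   [reduce mod 948683]
reciprocity: (931147/948683) = -1·(948683/931147) since 931147 mod 4 = 3, 948683 mod 4 = 3; sign now -1
(948683/931147) = (17536/931147)   [reduce mod 931147]
17536 = 2^7·137; (2/931147) = -1 since 931147 mod 8 = 3, so (17536/931147) = (-1)^7·(137/931147); sign now +1
reciprocity: (137/931147) = +1·(931147/137) since 137 mod 4 = 1, 931147 mod 4 = 3; sign now +1
(931147/137) = (95/137)   [reduce mod 137]
reciprocity: (95/137) = +1·(137/95) since 95 mod 4 = 3, 137 mod 4 = 1; sign now +1
(137/95) = (42/95)   [reduce mod 95]
42 = 2^1·21; (2/95) = +1 since 95 mod 8 = 7, so (42/95) = (+1)^1·(21/95); sign now +1
reciprocity: (21/95) = +1·(95/21) since 21 mod 4 = 1, 95 mod 4 = 3; sign now +1
(95/21) = (11/21)   [reduce mod 21]
reciprocity: (11/21) = +1·(21/11) since 11 mod 4 = 3, 21 mod 4 = 1; sign now +1
(21/11) = (10/11)   [reduce mod 11]
10 = 2^1·5; (2/11) = -1 since 11 mod 8 = 3, so (10/11) = (-1)^1·(5/11); sign now -1
reciprocity: (5/11) = +1·(11/5) since 5 mod 4 = 1, 11 mod 4 = 3; sign now -1
(11/5) = (1/5)   [reduce mod 5]
(1/5) = 1; final value = sign = -1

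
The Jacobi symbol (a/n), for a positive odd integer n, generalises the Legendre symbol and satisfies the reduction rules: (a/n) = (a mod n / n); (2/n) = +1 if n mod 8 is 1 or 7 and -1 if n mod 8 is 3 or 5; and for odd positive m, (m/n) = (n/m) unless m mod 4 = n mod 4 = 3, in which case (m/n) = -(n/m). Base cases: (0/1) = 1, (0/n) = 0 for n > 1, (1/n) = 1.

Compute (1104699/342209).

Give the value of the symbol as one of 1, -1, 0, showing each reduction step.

(1104699/342209) = (78072/342209)   [reduce mod 342209]
78072 = 2^3·9759; (2/342209) = +1 since 342209 mod 8 = 1, so (78072/342209) = (+1)^3·(9759/342209); sign now +1
reciprocity: (9759/342209) = +1·(342209/9759) since 9759 mod 4 = 3, 342209 mod 4 = 1; sign now +1
(342209/9759) = (644/9759)   [reduce mod 9759]
644 = 2^2·161; (2/9759) = +1 since 9759 mod 8 = 7, so (644/9759) = (+1)^2·(161/9759); sign now +1
reciprocity: (161/9759) = +1·(9759/161) since 161 mod 4 = 1, 9759 mod 4 = 3; sign now +1
(9759/161) = (99/161)   [reduce mod 161]
reciprocity: (99/161) = +1·(161/99) since 99 mod 4 = 3, 161 mod 4 = 1; sign now +1
(161/99) = (62/99)   [reduce mod 99]
62 = 2^1·31; (2/99) = -1 since 99 mod 8 = 3, so (62/99) = (-1)^1·(31/99); sign now -1
reciprocity: (31/99) = -1·(99/31) since 31 mod 4 = 3, 99 mod 4 = 3; sign now +1
(99/31) = (6/31)   [reduce mod 31]
6 = 2^1·3; (2/31) = +1 since 31 mod 8 = 7, so (6/31) = (+1)^1·(3/31); sign now +1
reciprocity: (3/31) = -1·(31/3) since 3 mod 4 = 3, 31 mod 4 = 3; sign now -1
(31/3) = (1/3)   [reduce mod 3]
(1/3) = 1; final value = sign = -1

-1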